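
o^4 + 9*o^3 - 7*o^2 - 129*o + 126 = (o - 3)*(o - 1)*(o + 6)*(o + 7)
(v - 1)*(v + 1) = v^2 - 1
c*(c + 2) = c^2 + 2*c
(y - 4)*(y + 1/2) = y^2 - 7*y/2 - 2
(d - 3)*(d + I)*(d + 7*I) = d^3 - 3*d^2 + 8*I*d^2 - 7*d - 24*I*d + 21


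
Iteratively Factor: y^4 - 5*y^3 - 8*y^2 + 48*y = (y + 3)*(y^3 - 8*y^2 + 16*y) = (y - 4)*(y + 3)*(y^2 - 4*y) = (y - 4)^2*(y + 3)*(y)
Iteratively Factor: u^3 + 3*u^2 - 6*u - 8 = (u + 1)*(u^2 + 2*u - 8) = (u - 2)*(u + 1)*(u + 4)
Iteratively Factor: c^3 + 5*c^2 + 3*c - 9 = (c - 1)*(c^2 + 6*c + 9) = (c - 1)*(c + 3)*(c + 3)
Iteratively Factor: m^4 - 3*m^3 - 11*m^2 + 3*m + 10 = (m + 1)*(m^3 - 4*m^2 - 7*m + 10) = (m - 1)*(m + 1)*(m^2 - 3*m - 10) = (m - 1)*(m + 1)*(m + 2)*(m - 5)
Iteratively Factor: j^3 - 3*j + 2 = (j + 2)*(j^2 - 2*j + 1) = (j - 1)*(j + 2)*(j - 1)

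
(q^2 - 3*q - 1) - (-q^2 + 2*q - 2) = 2*q^2 - 5*q + 1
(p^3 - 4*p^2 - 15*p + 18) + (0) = p^3 - 4*p^2 - 15*p + 18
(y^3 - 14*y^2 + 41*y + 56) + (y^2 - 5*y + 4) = y^3 - 13*y^2 + 36*y + 60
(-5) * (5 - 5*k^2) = 25*k^2 - 25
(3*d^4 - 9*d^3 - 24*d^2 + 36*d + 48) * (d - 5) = 3*d^5 - 24*d^4 + 21*d^3 + 156*d^2 - 132*d - 240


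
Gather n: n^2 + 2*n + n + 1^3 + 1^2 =n^2 + 3*n + 2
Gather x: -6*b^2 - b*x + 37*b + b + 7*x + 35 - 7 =-6*b^2 + 38*b + x*(7 - b) + 28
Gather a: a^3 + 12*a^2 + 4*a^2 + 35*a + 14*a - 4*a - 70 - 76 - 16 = a^3 + 16*a^2 + 45*a - 162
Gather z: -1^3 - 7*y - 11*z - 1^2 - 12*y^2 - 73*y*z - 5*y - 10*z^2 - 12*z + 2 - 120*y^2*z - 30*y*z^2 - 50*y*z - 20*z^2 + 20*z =-12*y^2 - 12*y + z^2*(-30*y - 30) + z*(-120*y^2 - 123*y - 3)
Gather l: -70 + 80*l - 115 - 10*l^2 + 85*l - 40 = -10*l^2 + 165*l - 225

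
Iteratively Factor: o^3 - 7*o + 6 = (o - 2)*(o^2 + 2*o - 3) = (o - 2)*(o - 1)*(o + 3)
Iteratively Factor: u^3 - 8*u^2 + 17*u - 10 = (u - 1)*(u^2 - 7*u + 10) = (u - 5)*(u - 1)*(u - 2)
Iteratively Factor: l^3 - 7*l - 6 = (l + 2)*(l^2 - 2*l - 3) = (l + 1)*(l + 2)*(l - 3)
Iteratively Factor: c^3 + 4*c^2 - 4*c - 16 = (c + 4)*(c^2 - 4) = (c + 2)*(c + 4)*(c - 2)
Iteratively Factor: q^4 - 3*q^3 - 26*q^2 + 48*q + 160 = (q - 5)*(q^3 + 2*q^2 - 16*q - 32) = (q - 5)*(q - 4)*(q^2 + 6*q + 8) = (q - 5)*(q - 4)*(q + 4)*(q + 2)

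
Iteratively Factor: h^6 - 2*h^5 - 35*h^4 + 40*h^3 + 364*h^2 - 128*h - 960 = (h + 2)*(h^5 - 4*h^4 - 27*h^3 + 94*h^2 + 176*h - 480) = (h - 5)*(h + 2)*(h^4 + h^3 - 22*h^2 - 16*h + 96) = (h - 5)*(h - 4)*(h + 2)*(h^3 + 5*h^2 - 2*h - 24) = (h - 5)*(h - 4)*(h + 2)*(h + 4)*(h^2 + h - 6) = (h - 5)*(h - 4)*(h - 2)*(h + 2)*(h + 4)*(h + 3)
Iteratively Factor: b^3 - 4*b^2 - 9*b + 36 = (b + 3)*(b^2 - 7*b + 12) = (b - 3)*(b + 3)*(b - 4)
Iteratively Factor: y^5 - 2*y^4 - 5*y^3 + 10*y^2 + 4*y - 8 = (y + 2)*(y^4 - 4*y^3 + 3*y^2 + 4*y - 4) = (y - 2)*(y + 2)*(y^3 - 2*y^2 - y + 2) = (y - 2)*(y + 1)*(y + 2)*(y^2 - 3*y + 2) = (y - 2)*(y - 1)*(y + 1)*(y + 2)*(y - 2)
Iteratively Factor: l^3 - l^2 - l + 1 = (l + 1)*(l^2 - 2*l + 1) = (l - 1)*(l + 1)*(l - 1)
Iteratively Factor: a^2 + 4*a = (a)*(a + 4)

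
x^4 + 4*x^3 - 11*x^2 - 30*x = x*(x - 3)*(x + 2)*(x + 5)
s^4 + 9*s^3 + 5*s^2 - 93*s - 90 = (s - 3)*(s + 1)*(s + 5)*(s + 6)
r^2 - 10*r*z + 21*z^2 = (r - 7*z)*(r - 3*z)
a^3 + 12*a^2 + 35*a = a*(a + 5)*(a + 7)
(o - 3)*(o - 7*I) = o^2 - 3*o - 7*I*o + 21*I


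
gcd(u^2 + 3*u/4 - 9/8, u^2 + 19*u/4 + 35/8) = 1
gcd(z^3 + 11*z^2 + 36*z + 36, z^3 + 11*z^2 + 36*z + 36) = z^3 + 11*z^2 + 36*z + 36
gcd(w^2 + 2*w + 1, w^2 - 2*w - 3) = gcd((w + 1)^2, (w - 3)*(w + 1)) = w + 1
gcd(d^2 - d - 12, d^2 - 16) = d - 4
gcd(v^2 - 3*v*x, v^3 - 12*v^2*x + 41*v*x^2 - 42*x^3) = -v + 3*x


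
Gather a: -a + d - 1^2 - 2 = -a + d - 3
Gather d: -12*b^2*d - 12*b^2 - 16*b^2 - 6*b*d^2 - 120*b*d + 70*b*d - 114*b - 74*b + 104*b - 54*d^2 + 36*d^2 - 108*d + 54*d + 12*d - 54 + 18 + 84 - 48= -28*b^2 - 84*b + d^2*(-6*b - 18) + d*(-12*b^2 - 50*b - 42)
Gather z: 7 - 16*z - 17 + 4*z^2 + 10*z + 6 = 4*z^2 - 6*z - 4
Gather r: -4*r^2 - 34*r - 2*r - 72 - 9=-4*r^2 - 36*r - 81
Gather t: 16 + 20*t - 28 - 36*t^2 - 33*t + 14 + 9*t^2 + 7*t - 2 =-27*t^2 - 6*t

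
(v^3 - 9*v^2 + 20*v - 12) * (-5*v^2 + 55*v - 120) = -5*v^5 + 100*v^4 - 715*v^3 + 2240*v^2 - 3060*v + 1440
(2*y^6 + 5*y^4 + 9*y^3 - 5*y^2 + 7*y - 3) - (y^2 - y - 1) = 2*y^6 + 5*y^4 + 9*y^3 - 6*y^2 + 8*y - 2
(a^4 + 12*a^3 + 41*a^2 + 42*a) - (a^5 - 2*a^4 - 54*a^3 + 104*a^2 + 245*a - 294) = -a^5 + 3*a^4 + 66*a^3 - 63*a^2 - 203*a + 294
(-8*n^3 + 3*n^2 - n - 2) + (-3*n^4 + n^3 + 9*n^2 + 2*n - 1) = -3*n^4 - 7*n^3 + 12*n^2 + n - 3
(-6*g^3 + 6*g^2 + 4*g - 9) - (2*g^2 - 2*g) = -6*g^3 + 4*g^2 + 6*g - 9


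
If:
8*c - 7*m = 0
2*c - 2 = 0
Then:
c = 1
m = 8/7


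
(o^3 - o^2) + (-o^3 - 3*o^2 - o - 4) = -4*o^2 - o - 4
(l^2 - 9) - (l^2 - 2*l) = 2*l - 9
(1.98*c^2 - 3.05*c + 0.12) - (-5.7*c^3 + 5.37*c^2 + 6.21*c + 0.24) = 5.7*c^3 - 3.39*c^2 - 9.26*c - 0.12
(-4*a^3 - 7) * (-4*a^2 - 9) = 16*a^5 + 36*a^3 + 28*a^2 + 63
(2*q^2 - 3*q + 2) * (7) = 14*q^2 - 21*q + 14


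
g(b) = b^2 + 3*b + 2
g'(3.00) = 9.00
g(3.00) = 20.00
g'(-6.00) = -9.00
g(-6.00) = 20.00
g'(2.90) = 8.80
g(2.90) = 19.11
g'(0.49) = 3.98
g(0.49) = 3.71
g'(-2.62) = -2.24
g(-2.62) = 1.00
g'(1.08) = 5.16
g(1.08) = 6.41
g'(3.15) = 9.30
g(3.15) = 21.37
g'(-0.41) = 2.18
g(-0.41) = 0.94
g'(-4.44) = -5.88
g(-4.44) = 8.39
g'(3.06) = 9.12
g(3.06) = 20.54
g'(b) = 2*b + 3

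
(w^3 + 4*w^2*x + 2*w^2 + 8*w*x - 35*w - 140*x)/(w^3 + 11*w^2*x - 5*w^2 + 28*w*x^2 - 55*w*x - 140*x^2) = (w + 7)/(w + 7*x)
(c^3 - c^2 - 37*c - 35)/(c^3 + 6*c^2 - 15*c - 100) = (c^2 - 6*c - 7)/(c^2 + c - 20)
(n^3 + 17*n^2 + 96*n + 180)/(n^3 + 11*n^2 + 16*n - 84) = (n^2 + 11*n + 30)/(n^2 + 5*n - 14)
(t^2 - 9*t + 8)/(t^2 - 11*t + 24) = (t - 1)/(t - 3)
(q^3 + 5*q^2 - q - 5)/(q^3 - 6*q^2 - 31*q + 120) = (q^2 - 1)/(q^2 - 11*q + 24)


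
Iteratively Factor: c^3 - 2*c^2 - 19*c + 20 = (c + 4)*(c^2 - 6*c + 5) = (c - 5)*(c + 4)*(c - 1)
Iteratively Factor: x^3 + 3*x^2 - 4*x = (x)*(x^2 + 3*x - 4) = x*(x - 1)*(x + 4)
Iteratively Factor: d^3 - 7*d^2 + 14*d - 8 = (d - 2)*(d^2 - 5*d + 4) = (d - 2)*(d - 1)*(d - 4)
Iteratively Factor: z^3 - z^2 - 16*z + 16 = (z - 4)*(z^2 + 3*z - 4) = (z - 4)*(z + 4)*(z - 1)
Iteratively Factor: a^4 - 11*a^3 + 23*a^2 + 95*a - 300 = (a + 3)*(a^3 - 14*a^2 + 65*a - 100) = (a - 4)*(a + 3)*(a^2 - 10*a + 25) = (a - 5)*(a - 4)*(a + 3)*(a - 5)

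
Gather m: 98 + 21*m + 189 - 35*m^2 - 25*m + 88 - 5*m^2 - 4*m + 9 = -40*m^2 - 8*m + 384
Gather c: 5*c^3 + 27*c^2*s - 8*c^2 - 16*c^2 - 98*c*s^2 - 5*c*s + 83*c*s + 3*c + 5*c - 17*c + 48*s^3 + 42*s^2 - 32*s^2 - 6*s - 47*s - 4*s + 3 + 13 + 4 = 5*c^3 + c^2*(27*s - 24) + c*(-98*s^2 + 78*s - 9) + 48*s^3 + 10*s^2 - 57*s + 20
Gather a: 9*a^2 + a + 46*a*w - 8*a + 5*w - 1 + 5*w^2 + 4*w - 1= 9*a^2 + a*(46*w - 7) + 5*w^2 + 9*w - 2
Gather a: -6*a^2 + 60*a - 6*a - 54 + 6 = -6*a^2 + 54*a - 48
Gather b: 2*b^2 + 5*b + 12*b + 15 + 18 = 2*b^2 + 17*b + 33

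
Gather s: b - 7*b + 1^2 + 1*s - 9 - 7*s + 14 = -6*b - 6*s + 6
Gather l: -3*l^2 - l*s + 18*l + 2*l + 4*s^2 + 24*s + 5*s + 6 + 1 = -3*l^2 + l*(20 - s) + 4*s^2 + 29*s + 7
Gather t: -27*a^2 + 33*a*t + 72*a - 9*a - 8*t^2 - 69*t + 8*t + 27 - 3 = -27*a^2 + 63*a - 8*t^2 + t*(33*a - 61) + 24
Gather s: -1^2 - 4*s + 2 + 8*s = 4*s + 1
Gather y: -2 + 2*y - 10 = 2*y - 12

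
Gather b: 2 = 2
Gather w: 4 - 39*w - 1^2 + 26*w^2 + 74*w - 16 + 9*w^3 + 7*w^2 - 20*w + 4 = 9*w^3 + 33*w^2 + 15*w - 9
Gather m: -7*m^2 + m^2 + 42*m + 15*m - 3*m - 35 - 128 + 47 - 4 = -6*m^2 + 54*m - 120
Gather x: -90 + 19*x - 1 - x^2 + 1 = -x^2 + 19*x - 90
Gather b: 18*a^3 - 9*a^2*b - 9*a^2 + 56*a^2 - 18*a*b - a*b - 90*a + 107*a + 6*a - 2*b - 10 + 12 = 18*a^3 + 47*a^2 + 23*a + b*(-9*a^2 - 19*a - 2) + 2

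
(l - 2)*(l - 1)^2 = l^3 - 4*l^2 + 5*l - 2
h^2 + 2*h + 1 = (h + 1)^2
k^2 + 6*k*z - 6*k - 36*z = (k - 6)*(k + 6*z)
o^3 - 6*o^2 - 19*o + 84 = (o - 7)*(o - 3)*(o + 4)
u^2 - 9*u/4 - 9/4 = (u - 3)*(u + 3/4)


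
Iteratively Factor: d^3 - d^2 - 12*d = (d)*(d^2 - d - 12) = d*(d - 4)*(d + 3)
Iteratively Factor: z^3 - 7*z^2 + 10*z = (z - 2)*(z^2 - 5*z) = (z - 5)*(z - 2)*(z)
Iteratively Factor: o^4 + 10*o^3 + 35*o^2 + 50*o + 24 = (o + 1)*(o^3 + 9*o^2 + 26*o + 24) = (o + 1)*(o + 3)*(o^2 + 6*o + 8) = (o + 1)*(o + 2)*(o + 3)*(o + 4)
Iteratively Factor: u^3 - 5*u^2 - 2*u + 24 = (u - 3)*(u^2 - 2*u - 8) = (u - 3)*(u + 2)*(u - 4)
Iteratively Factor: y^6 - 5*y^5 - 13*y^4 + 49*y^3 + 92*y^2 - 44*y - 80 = (y - 5)*(y^5 - 13*y^3 - 16*y^2 + 12*y + 16) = (y - 5)*(y + 2)*(y^4 - 2*y^3 - 9*y^2 + 2*y + 8) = (y - 5)*(y + 2)^2*(y^3 - 4*y^2 - y + 4) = (y - 5)*(y - 4)*(y + 2)^2*(y^2 - 1) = (y - 5)*(y - 4)*(y + 1)*(y + 2)^2*(y - 1)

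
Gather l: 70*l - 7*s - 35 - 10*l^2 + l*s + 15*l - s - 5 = -10*l^2 + l*(s + 85) - 8*s - 40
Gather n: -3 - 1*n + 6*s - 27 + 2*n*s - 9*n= n*(2*s - 10) + 6*s - 30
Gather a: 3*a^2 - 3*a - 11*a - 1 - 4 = 3*a^2 - 14*a - 5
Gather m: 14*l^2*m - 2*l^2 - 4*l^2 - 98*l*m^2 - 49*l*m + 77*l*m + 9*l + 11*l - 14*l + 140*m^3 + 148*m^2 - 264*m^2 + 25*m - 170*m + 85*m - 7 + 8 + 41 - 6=-6*l^2 + 6*l + 140*m^3 + m^2*(-98*l - 116) + m*(14*l^2 + 28*l - 60) + 36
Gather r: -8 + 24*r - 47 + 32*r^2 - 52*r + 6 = 32*r^2 - 28*r - 49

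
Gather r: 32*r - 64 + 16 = 32*r - 48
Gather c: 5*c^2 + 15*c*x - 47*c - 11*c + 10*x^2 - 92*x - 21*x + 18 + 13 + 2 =5*c^2 + c*(15*x - 58) + 10*x^2 - 113*x + 33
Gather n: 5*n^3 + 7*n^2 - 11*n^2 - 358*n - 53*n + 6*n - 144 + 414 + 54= 5*n^3 - 4*n^2 - 405*n + 324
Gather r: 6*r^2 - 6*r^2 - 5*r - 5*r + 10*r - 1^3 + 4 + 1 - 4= 0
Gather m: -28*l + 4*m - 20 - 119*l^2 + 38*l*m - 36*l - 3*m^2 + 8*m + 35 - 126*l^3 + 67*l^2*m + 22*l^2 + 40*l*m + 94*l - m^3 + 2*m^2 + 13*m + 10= -126*l^3 - 97*l^2 + 30*l - m^3 - m^2 + m*(67*l^2 + 78*l + 25) + 25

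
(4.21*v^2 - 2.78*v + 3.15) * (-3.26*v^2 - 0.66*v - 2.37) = -13.7246*v^4 + 6.2842*v^3 - 18.4119*v^2 + 4.5096*v - 7.4655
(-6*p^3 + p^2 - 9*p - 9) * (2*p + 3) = -12*p^4 - 16*p^3 - 15*p^2 - 45*p - 27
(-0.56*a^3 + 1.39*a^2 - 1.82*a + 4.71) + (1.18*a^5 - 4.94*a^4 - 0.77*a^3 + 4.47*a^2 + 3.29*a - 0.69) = 1.18*a^5 - 4.94*a^4 - 1.33*a^3 + 5.86*a^2 + 1.47*a + 4.02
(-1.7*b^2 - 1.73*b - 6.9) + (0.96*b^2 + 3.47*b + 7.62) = -0.74*b^2 + 1.74*b + 0.72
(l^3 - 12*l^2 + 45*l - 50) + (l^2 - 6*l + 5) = l^3 - 11*l^2 + 39*l - 45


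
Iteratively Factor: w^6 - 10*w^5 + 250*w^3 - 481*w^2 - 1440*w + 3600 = (w - 3)*(w^5 - 7*w^4 - 21*w^3 + 187*w^2 + 80*w - 1200) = (w - 5)*(w - 3)*(w^4 - 2*w^3 - 31*w^2 + 32*w + 240) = (w - 5)*(w - 3)*(w + 4)*(w^3 - 6*w^2 - 7*w + 60) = (w - 5)^2*(w - 3)*(w + 4)*(w^2 - w - 12) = (w - 5)^2*(w - 3)*(w + 3)*(w + 4)*(w - 4)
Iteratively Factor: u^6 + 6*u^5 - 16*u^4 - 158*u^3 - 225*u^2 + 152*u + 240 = (u + 4)*(u^5 + 2*u^4 - 24*u^3 - 62*u^2 + 23*u + 60) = (u + 4)^2*(u^4 - 2*u^3 - 16*u^2 + 2*u + 15) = (u + 1)*(u + 4)^2*(u^3 - 3*u^2 - 13*u + 15) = (u + 1)*(u + 3)*(u + 4)^2*(u^2 - 6*u + 5) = (u - 5)*(u + 1)*(u + 3)*(u + 4)^2*(u - 1)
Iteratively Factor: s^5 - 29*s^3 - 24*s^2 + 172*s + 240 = (s + 2)*(s^4 - 2*s^3 - 25*s^2 + 26*s + 120) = (s - 5)*(s + 2)*(s^3 + 3*s^2 - 10*s - 24) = (s - 5)*(s - 3)*(s + 2)*(s^2 + 6*s + 8) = (s - 5)*(s - 3)*(s + 2)*(s + 4)*(s + 2)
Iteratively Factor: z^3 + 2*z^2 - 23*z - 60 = (z - 5)*(z^2 + 7*z + 12) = (z - 5)*(z + 4)*(z + 3)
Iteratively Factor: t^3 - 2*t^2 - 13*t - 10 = (t + 1)*(t^2 - 3*t - 10) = (t + 1)*(t + 2)*(t - 5)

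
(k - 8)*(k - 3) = k^2 - 11*k + 24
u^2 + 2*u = u*(u + 2)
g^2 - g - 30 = (g - 6)*(g + 5)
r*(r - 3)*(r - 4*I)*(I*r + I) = I*r^4 + 4*r^3 - 2*I*r^3 - 8*r^2 - 3*I*r^2 - 12*r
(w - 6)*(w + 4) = w^2 - 2*w - 24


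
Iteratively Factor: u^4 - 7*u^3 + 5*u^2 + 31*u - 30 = (u - 5)*(u^3 - 2*u^2 - 5*u + 6) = (u - 5)*(u + 2)*(u^2 - 4*u + 3) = (u - 5)*(u - 3)*(u + 2)*(u - 1)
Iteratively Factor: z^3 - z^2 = (z)*(z^2 - z) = z*(z - 1)*(z)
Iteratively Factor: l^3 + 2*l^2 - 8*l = (l + 4)*(l^2 - 2*l) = l*(l + 4)*(l - 2)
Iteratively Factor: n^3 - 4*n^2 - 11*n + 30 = (n + 3)*(n^2 - 7*n + 10) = (n - 2)*(n + 3)*(n - 5)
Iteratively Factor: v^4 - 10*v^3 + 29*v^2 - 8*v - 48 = (v - 3)*(v^3 - 7*v^2 + 8*v + 16) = (v - 4)*(v - 3)*(v^2 - 3*v - 4) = (v - 4)*(v - 3)*(v + 1)*(v - 4)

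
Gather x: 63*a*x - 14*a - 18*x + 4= -14*a + x*(63*a - 18) + 4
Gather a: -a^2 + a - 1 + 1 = -a^2 + a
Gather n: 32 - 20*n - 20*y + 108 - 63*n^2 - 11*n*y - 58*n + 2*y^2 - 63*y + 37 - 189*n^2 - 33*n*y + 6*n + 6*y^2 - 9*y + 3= -252*n^2 + n*(-44*y - 72) + 8*y^2 - 92*y + 180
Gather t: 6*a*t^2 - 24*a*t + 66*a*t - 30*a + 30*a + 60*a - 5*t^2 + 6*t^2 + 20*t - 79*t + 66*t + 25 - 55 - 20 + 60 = 60*a + t^2*(6*a + 1) + t*(42*a + 7) + 10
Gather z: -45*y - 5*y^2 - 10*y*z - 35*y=-5*y^2 - 10*y*z - 80*y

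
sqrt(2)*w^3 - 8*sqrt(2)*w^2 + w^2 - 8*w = w*(w - 8)*(sqrt(2)*w + 1)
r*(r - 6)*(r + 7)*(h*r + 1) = h*r^4 + h*r^3 - 42*h*r^2 + r^3 + r^2 - 42*r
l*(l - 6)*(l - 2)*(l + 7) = l^4 - l^3 - 44*l^2 + 84*l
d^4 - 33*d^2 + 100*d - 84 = (d - 3)*(d - 2)^2*(d + 7)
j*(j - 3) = j^2 - 3*j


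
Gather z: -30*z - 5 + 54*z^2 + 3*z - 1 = 54*z^2 - 27*z - 6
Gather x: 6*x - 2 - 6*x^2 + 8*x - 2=-6*x^2 + 14*x - 4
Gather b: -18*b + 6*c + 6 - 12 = -18*b + 6*c - 6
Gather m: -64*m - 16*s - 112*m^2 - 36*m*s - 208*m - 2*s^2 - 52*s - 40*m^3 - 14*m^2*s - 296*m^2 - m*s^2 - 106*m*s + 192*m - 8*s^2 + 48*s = -40*m^3 + m^2*(-14*s - 408) + m*(-s^2 - 142*s - 80) - 10*s^2 - 20*s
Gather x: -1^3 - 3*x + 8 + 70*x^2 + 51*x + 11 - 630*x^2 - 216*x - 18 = -560*x^2 - 168*x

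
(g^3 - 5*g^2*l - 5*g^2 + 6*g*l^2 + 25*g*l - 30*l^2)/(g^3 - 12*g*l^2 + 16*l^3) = (g^2 - 3*g*l - 5*g + 15*l)/(g^2 + 2*g*l - 8*l^2)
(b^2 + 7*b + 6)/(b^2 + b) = (b + 6)/b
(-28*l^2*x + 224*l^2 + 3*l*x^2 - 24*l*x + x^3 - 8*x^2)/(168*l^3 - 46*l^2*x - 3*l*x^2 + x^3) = (x - 8)/(-6*l + x)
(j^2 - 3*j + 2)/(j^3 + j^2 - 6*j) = (j - 1)/(j*(j + 3))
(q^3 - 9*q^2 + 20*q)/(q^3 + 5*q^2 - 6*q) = (q^2 - 9*q + 20)/(q^2 + 5*q - 6)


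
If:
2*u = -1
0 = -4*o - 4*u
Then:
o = 1/2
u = -1/2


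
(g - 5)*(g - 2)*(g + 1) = g^3 - 6*g^2 + 3*g + 10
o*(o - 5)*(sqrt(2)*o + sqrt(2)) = sqrt(2)*o^3 - 4*sqrt(2)*o^2 - 5*sqrt(2)*o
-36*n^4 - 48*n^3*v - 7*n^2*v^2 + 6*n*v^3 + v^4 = (-3*n + v)*(n + v)*(2*n + v)*(6*n + v)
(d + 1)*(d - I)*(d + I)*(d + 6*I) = d^4 + d^3 + 6*I*d^3 + d^2 + 6*I*d^2 + d + 6*I*d + 6*I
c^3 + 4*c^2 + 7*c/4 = c*(c + 1/2)*(c + 7/2)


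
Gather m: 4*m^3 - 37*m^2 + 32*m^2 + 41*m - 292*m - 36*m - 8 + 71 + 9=4*m^3 - 5*m^2 - 287*m + 72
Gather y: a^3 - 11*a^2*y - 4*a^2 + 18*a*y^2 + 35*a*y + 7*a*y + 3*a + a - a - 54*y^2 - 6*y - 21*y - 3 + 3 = a^3 - 4*a^2 + 3*a + y^2*(18*a - 54) + y*(-11*a^2 + 42*a - 27)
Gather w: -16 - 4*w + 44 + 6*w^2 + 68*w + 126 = 6*w^2 + 64*w + 154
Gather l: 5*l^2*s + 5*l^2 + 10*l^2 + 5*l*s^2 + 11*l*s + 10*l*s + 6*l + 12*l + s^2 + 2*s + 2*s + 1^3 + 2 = l^2*(5*s + 15) + l*(5*s^2 + 21*s + 18) + s^2 + 4*s + 3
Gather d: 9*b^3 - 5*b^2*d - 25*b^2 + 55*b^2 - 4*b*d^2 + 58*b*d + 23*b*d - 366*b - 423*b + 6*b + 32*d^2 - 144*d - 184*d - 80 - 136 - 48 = 9*b^3 + 30*b^2 - 783*b + d^2*(32 - 4*b) + d*(-5*b^2 + 81*b - 328) - 264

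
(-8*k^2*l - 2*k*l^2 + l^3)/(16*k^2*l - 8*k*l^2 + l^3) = (-2*k - l)/(4*k - l)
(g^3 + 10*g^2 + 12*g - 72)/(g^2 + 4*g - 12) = g + 6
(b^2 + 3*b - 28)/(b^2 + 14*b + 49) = (b - 4)/(b + 7)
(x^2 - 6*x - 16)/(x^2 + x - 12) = (x^2 - 6*x - 16)/(x^2 + x - 12)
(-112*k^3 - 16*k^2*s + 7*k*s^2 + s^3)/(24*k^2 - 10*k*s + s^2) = (28*k^2 + 11*k*s + s^2)/(-6*k + s)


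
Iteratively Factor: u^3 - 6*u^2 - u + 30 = (u - 5)*(u^2 - u - 6) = (u - 5)*(u - 3)*(u + 2)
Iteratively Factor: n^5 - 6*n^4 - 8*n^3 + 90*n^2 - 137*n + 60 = (n - 3)*(n^4 - 3*n^3 - 17*n^2 + 39*n - 20) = (n - 5)*(n - 3)*(n^3 + 2*n^2 - 7*n + 4) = (n - 5)*(n - 3)*(n - 1)*(n^2 + 3*n - 4) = (n - 5)*(n - 3)*(n - 1)^2*(n + 4)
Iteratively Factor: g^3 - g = (g)*(g^2 - 1) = g*(g + 1)*(g - 1)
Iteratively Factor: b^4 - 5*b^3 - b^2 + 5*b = (b - 5)*(b^3 - b) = (b - 5)*(b + 1)*(b^2 - b) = b*(b - 5)*(b + 1)*(b - 1)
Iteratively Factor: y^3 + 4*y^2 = (y)*(y^2 + 4*y) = y^2*(y + 4)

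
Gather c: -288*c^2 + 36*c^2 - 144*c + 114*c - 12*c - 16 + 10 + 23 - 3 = -252*c^2 - 42*c + 14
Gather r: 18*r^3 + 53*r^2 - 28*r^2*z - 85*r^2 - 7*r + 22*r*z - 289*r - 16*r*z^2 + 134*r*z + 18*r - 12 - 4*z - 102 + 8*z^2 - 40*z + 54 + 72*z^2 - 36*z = 18*r^3 + r^2*(-28*z - 32) + r*(-16*z^2 + 156*z - 278) + 80*z^2 - 80*z - 60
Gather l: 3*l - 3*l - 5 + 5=0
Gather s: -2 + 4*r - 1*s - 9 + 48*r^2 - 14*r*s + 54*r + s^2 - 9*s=48*r^2 + 58*r + s^2 + s*(-14*r - 10) - 11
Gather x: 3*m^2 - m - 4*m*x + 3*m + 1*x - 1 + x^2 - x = 3*m^2 - 4*m*x + 2*m + x^2 - 1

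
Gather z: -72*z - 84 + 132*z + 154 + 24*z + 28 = 84*z + 98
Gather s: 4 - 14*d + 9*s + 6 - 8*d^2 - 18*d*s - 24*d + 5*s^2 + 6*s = -8*d^2 - 38*d + 5*s^2 + s*(15 - 18*d) + 10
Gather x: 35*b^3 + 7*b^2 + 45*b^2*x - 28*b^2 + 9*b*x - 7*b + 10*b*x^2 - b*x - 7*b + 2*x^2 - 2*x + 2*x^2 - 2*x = 35*b^3 - 21*b^2 - 14*b + x^2*(10*b + 4) + x*(45*b^2 + 8*b - 4)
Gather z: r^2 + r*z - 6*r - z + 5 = r^2 - 6*r + z*(r - 1) + 5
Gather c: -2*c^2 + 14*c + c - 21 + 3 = -2*c^2 + 15*c - 18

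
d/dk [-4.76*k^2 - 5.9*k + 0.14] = -9.52*k - 5.9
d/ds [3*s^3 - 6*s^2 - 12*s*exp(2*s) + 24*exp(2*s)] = 9*s^2 - 24*s*exp(2*s) - 12*s + 36*exp(2*s)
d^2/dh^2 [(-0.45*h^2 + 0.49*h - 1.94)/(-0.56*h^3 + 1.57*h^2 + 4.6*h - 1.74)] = (0.28224*h^6 - 0.921984*h^5 + 16.840656*h^4 - 44.86897*h^3 + 11.812128*h^2 + 64.690572*h + 87.581104)/(0.175616*h^9 - 1.477056*h^8 - 0.186647999999999*h^7 + 22.033019*h^6 - 7.645668*h^5 - 113.690262*h^4 - 16.851952*h^3 + 96.195204*h^2 - 41.78088*h + 5.268024)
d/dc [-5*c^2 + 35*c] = 35 - 10*c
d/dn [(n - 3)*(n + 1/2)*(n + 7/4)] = 3*n^2 - 3*n/2 - 47/8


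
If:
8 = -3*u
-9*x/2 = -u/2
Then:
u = -8/3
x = -8/27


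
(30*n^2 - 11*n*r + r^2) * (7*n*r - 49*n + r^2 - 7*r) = 210*n^3*r - 1470*n^3 - 47*n^2*r^2 + 329*n^2*r - 4*n*r^3 + 28*n*r^2 + r^4 - 7*r^3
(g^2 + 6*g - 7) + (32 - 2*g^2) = -g^2 + 6*g + 25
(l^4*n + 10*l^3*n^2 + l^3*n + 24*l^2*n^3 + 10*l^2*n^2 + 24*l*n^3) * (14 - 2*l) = -2*l^5*n - 20*l^4*n^2 + 12*l^4*n - 48*l^3*n^3 + 120*l^3*n^2 + 14*l^3*n + 288*l^2*n^3 + 140*l^2*n^2 + 336*l*n^3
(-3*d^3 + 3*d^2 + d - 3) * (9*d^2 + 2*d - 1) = -27*d^5 + 21*d^4 + 18*d^3 - 28*d^2 - 7*d + 3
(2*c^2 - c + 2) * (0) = 0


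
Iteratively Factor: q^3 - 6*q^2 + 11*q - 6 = (q - 1)*(q^2 - 5*q + 6) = (q - 3)*(q - 1)*(q - 2)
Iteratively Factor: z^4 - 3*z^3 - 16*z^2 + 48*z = (z)*(z^3 - 3*z^2 - 16*z + 48) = z*(z - 4)*(z^2 + z - 12) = z*(z - 4)*(z - 3)*(z + 4)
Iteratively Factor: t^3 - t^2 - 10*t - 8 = (t - 4)*(t^2 + 3*t + 2) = (t - 4)*(t + 1)*(t + 2)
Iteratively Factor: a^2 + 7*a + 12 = (a + 3)*(a + 4)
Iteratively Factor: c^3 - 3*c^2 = (c)*(c^2 - 3*c) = c*(c - 3)*(c)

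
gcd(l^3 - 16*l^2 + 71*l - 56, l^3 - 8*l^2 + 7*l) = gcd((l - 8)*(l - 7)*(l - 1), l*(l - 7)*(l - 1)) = l^2 - 8*l + 7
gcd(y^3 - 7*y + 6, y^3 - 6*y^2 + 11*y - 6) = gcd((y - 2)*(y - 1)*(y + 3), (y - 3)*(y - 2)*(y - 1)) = y^2 - 3*y + 2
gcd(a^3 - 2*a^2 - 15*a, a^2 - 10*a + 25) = a - 5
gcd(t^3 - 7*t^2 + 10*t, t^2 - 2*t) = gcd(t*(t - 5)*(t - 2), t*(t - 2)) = t^2 - 2*t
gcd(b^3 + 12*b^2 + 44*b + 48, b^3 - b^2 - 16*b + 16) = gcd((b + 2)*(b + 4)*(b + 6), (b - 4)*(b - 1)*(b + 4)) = b + 4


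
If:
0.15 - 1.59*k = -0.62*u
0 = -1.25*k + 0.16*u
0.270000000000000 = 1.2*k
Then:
No Solution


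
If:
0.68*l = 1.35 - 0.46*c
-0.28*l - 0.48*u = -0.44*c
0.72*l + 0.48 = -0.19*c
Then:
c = 6.43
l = -2.36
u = 7.27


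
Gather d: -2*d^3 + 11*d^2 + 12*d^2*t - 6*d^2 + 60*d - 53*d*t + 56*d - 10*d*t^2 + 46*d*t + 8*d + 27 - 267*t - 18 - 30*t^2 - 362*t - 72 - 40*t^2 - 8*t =-2*d^3 + d^2*(12*t + 5) + d*(-10*t^2 - 7*t + 124) - 70*t^2 - 637*t - 63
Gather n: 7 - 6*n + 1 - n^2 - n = -n^2 - 7*n + 8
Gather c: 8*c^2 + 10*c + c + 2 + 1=8*c^2 + 11*c + 3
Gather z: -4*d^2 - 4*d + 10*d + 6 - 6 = -4*d^2 + 6*d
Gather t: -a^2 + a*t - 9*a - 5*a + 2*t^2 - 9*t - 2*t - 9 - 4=-a^2 - 14*a + 2*t^2 + t*(a - 11) - 13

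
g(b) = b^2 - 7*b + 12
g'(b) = 2*b - 7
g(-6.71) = 103.99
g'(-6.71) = -20.42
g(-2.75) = 38.81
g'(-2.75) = -12.50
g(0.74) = 7.37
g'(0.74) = -5.52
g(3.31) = -0.21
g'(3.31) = -0.38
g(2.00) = 2.00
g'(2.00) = -3.00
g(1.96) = 2.12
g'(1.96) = -3.08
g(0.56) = 8.39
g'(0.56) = -5.88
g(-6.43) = 98.35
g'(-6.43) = -19.86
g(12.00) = 72.00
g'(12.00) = 17.00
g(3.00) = 0.00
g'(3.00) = -1.00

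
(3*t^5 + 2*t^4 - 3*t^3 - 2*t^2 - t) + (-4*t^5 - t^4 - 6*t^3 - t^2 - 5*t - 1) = -t^5 + t^4 - 9*t^3 - 3*t^2 - 6*t - 1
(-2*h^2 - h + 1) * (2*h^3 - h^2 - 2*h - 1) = -4*h^5 + 7*h^3 + 3*h^2 - h - 1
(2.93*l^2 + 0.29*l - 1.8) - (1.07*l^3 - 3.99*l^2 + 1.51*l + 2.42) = -1.07*l^3 + 6.92*l^2 - 1.22*l - 4.22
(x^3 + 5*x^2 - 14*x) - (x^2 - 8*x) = x^3 + 4*x^2 - 6*x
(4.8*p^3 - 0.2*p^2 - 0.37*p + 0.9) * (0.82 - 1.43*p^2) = -6.864*p^5 + 0.286*p^4 + 4.4651*p^3 - 1.451*p^2 - 0.3034*p + 0.738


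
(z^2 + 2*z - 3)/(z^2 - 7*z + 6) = (z + 3)/(z - 6)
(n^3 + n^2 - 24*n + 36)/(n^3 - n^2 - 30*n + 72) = (n - 2)/(n - 4)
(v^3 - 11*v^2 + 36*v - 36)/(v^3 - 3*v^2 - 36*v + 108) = (v - 2)/(v + 6)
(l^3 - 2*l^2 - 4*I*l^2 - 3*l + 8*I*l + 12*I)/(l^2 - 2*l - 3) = l - 4*I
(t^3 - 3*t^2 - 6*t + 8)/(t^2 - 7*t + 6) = (t^2 - 2*t - 8)/(t - 6)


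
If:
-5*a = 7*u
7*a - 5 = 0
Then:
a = 5/7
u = -25/49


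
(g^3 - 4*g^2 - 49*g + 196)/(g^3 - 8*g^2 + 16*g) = (g^2 - 49)/(g*(g - 4))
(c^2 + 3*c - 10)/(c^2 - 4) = (c + 5)/(c + 2)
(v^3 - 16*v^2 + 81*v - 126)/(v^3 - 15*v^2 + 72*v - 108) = (v - 7)/(v - 6)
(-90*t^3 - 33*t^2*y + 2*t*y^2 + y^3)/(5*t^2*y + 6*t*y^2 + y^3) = (-18*t^2 - 3*t*y + y^2)/(y*(t + y))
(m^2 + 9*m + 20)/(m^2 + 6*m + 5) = (m + 4)/(m + 1)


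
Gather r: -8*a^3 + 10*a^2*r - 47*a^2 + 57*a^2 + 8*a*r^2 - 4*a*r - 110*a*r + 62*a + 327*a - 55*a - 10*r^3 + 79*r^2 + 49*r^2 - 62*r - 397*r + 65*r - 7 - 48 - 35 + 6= -8*a^3 + 10*a^2 + 334*a - 10*r^3 + r^2*(8*a + 128) + r*(10*a^2 - 114*a - 394) - 84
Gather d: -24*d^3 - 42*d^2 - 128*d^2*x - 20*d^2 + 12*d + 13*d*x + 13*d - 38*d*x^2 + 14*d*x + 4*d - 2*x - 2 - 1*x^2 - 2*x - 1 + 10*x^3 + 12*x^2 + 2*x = -24*d^3 + d^2*(-128*x - 62) + d*(-38*x^2 + 27*x + 29) + 10*x^3 + 11*x^2 - 2*x - 3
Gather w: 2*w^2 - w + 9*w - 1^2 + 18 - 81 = 2*w^2 + 8*w - 64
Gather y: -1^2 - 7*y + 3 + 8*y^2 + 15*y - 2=8*y^2 + 8*y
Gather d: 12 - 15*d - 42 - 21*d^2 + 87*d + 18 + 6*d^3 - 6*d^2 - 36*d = 6*d^3 - 27*d^2 + 36*d - 12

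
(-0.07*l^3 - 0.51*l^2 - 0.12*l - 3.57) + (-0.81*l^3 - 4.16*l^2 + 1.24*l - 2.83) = -0.88*l^3 - 4.67*l^2 + 1.12*l - 6.4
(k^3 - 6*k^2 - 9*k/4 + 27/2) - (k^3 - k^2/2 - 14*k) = -11*k^2/2 + 47*k/4 + 27/2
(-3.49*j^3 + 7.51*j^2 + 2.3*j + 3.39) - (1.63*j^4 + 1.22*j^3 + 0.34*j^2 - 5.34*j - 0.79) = -1.63*j^4 - 4.71*j^3 + 7.17*j^2 + 7.64*j + 4.18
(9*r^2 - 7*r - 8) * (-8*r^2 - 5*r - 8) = -72*r^4 + 11*r^3 + 27*r^2 + 96*r + 64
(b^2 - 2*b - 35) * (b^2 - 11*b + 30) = b^4 - 13*b^3 + 17*b^2 + 325*b - 1050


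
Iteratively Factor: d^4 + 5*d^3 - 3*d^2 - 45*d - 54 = (d - 3)*(d^3 + 8*d^2 + 21*d + 18) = (d - 3)*(d + 2)*(d^2 + 6*d + 9) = (d - 3)*(d + 2)*(d + 3)*(d + 3)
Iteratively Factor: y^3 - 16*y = (y - 4)*(y^2 + 4*y) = y*(y - 4)*(y + 4)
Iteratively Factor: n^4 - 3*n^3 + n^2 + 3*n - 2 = (n - 1)*(n^3 - 2*n^2 - n + 2) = (n - 1)^2*(n^2 - n - 2) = (n - 2)*(n - 1)^2*(n + 1)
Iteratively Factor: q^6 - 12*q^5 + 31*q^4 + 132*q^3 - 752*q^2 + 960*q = (q - 3)*(q^5 - 9*q^4 + 4*q^3 + 144*q^2 - 320*q) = q*(q - 3)*(q^4 - 9*q^3 + 4*q^2 + 144*q - 320) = q*(q - 4)*(q - 3)*(q^3 - 5*q^2 - 16*q + 80) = q*(q - 5)*(q - 4)*(q - 3)*(q^2 - 16) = q*(q - 5)*(q - 4)*(q - 3)*(q + 4)*(q - 4)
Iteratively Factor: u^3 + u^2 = (u + 1)*(u^2) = u*(u + 1)*(u)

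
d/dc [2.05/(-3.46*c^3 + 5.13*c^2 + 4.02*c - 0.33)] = (21.279*c^2 - 21.033*c - 8.241)/(3.46*c^3 - 5.13*c^2 - 4.02*c + 0.33)^2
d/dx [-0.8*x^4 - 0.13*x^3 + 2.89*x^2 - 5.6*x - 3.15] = -3.2*x^3 - 0.39*x^2 + 5.78*x - 5.6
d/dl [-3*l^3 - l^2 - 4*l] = -9*l^2 - 2*l - 4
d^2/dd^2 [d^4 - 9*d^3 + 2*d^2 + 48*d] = 12*d^2 - 54*d + 4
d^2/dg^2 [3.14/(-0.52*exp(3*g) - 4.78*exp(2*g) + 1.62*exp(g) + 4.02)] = (-3.14*(1.56*exp(2*g) + 9.56*exp(g) - 1.62)*(3.12*exp(2*g) + 19.12*exp(g) - 3.24)*exp(g) + (14.6952*exp(2*g) + 60.0368*exp(g) - 5.0868)*(0.52*exp(3*g) + 4.78*exp(2*g) - 1.62*exp(g) - 4.02))*exp(g)/(0.52*exp(3*g) + 4.78*exp(2*g) - 1.62*exp(g) - 4.02)^3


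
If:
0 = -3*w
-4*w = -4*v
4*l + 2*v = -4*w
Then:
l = 0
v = 0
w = 0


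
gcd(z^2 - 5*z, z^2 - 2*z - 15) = z - 5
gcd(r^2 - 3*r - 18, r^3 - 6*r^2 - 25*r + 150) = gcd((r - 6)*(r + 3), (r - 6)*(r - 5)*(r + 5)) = r - 6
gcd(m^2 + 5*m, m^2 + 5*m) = m^2 + 5*m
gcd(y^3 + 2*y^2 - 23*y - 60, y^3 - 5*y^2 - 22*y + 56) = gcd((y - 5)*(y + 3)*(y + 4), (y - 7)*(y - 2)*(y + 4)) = y + 4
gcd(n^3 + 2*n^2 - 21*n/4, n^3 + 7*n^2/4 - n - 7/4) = 1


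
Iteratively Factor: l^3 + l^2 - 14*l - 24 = (l - 4)*(l^2 + 5*l + 6) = (l - 4)*(l + 2)*(l + 3)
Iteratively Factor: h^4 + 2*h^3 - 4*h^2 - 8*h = (h - 2)*(h^3 + 4*h^2 + 4*h) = (h - 2)*(h + 2)*(h^2 + 2*h) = (h - 2)*(h + 2)^2*(h)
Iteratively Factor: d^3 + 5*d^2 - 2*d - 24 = (d - 2)*(d^2 + 7*d + 12) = (d - 2)*(d + 4)*(d + 3)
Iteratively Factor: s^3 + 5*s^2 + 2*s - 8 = (s - 1)*(s^2 + 6*s + 8) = (s - 1)*(s + 2)*(s + 4)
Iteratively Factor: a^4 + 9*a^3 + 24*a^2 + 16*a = (a + 4)*(a^3 + 5*a^2 + 4*a) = (a + 4)^2*(a^2 + a) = (a + 1)*(a + 4)^2*(a)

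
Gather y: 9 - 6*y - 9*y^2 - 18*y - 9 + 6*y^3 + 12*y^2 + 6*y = 6*y^3 + 3*y^2 - 18*y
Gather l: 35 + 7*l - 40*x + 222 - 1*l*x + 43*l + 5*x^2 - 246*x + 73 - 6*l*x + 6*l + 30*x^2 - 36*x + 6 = l*(56 - 7*x) + 35*x^2 - 322*x + 336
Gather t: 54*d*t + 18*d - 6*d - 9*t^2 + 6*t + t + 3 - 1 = 12*d - 9*t^2 + t*(54*d + 7) + 2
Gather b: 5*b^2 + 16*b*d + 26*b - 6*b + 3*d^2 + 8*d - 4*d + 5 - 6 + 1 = 5*b^2 + b*(16*d + 20) + 3*d^2 + 4*d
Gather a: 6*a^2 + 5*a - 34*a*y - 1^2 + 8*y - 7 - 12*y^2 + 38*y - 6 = 6*a^2 + a*(5 - 34*y) - 12*y^2 + 46*y - 14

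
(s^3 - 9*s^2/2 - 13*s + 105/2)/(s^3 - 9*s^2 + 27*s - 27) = (2*s^2 - 3*s - 35)/(2*(s^2 - 6*s + 9))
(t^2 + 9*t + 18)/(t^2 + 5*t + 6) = (t + 6)/(t + 2)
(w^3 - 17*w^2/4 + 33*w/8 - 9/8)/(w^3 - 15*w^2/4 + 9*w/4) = (w - 1/2)/w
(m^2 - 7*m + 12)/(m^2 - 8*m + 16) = (m - 3)/(m - 4)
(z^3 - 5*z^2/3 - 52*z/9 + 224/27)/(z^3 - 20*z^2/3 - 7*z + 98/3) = (z^2 - 4*z + 32/9)/(z^2 - 9*z + 14)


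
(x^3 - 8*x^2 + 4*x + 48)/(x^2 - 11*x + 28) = (x^2 - 4*x - 12)/(x - 7)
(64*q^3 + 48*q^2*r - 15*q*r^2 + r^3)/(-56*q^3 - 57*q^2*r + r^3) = (-8*q + r)/(7*q + r)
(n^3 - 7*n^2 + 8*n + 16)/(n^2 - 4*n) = n - 3 - 4/n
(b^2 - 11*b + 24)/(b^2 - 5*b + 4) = (b^2 - 11*b + 24)/(b^2 - 5*b + 4)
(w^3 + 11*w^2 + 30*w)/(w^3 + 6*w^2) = (w + 5)/w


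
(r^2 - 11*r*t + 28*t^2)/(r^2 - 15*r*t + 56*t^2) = (r - 4*t)/(r - 8*t)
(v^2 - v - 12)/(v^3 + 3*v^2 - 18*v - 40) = (v + 3)/(v^2 + 7*v + 10)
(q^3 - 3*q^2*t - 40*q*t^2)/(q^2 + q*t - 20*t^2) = q*(q - 8*t)/(q - 4*t)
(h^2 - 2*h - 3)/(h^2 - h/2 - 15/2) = 2*(h + 1)/(2*h + 5)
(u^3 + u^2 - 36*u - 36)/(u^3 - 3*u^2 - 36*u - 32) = (u^2 - 36)/(u^2 - 4*u - 32)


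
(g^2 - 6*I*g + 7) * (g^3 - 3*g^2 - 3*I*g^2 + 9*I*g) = g^5 - 3*g^4 - 9*I*g^4 - 11*g^3 + 27*I*g^3 + 33*g^2 - 21*I*g^2 + 63*I*g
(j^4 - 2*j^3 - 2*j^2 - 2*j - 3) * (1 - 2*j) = -2*j^5 + 5*j^4 + 2*j^3 + 2*j^2 + 4*j - 3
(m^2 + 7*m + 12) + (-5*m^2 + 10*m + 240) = -4*m^2 + 17*m + 252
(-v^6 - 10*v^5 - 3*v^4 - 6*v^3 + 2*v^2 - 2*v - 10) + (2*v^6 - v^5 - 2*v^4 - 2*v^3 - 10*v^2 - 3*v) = v^6 - 11*v^5 - 5*v^4 - 8*v^3 - 8*v^2 - 5*v - 10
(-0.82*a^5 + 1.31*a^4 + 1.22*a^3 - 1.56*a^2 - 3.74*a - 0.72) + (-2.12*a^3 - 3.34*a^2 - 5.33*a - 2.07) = -0.82*a^5 + 1.31*a^4 - 0.9*a^3 - 4.9*a^2 - 9.07*a - 2.79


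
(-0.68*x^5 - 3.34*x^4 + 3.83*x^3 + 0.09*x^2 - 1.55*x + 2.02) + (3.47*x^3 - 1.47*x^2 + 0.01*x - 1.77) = -0.68*x^5 - 3.34*x^4 + 7.3*x^3 - 1.38*x^2 - 1.54*x + 0.25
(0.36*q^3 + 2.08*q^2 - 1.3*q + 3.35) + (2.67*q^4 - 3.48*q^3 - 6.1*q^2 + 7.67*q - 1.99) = 2.67*q^4 - 3.12*q^3 - 4.02*q^2 + 6.37*q + 1.36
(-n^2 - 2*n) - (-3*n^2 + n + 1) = 2*n^2 - 3*n - 1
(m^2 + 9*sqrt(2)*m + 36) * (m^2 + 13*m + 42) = m^4 + 9*sqrt(2)*m^3 + 13*m^3 + 78*m^2 + 117*sqrt(2)*m^2 + 468*m + 378*sqrt(2)*m + 1512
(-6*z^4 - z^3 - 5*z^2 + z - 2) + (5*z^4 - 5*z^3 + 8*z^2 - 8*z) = -z^4 - 6*z^3 + 3*z^2 - 7*z - 2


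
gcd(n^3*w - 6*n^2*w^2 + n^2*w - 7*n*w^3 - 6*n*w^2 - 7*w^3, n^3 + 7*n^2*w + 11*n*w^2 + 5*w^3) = n + w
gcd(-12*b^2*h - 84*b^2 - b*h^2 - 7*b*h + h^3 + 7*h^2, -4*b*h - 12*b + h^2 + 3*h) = 4*b - h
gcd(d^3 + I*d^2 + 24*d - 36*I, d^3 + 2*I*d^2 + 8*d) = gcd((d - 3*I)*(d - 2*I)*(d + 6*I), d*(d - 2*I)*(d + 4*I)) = d - 2*I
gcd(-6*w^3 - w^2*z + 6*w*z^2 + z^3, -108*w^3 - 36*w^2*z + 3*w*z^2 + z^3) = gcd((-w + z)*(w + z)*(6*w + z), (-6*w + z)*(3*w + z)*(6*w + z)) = 6*w + z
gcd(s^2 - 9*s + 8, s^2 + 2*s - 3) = s - 1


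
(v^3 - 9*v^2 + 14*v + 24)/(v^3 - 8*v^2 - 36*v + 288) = (v^2 - 3*v - 4)/(v^2 - 2*v - 48)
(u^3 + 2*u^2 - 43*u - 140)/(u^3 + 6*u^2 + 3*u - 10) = (u^2 - 3*u - 28)/(u^2 + u - 2)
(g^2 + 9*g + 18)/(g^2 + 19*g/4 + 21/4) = 4*(g + 6)/(4*g + 7)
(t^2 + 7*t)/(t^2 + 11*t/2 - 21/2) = 2*t/(2*t - 3)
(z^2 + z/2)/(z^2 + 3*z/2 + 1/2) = z/(z + 1)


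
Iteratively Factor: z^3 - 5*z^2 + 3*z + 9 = (z - 3)*(z^2 - 2*z - 3) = (z - 3)*(z + 1)*(z - 3)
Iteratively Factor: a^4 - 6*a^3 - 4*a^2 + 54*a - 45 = (a - 5)*(a^3 - a^2 - 9*a + 9) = (a - 5)*(a - 1)*(a^2 - 9) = (a - 5)*(a - 1)*(a + 3)*(a - 3)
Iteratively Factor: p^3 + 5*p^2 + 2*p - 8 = (p + 4)*(p^2 + p - 2) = (p + 2)*(p + 4)*(p - 1)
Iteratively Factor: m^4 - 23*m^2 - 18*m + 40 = (m - 5)*(m^3 + 5*m^2 + 2*m - 8) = (m - 5)*(m + 2)*(m^2 + 3*m - 4) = (m - 5)*(m - 1)*(m + 2)*(m + 4)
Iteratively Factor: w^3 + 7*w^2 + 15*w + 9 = (w + 1)*(w^2 + 6*w + 9) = (w + 1)*(w + 3)*(w + 3)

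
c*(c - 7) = c^2 - 7*c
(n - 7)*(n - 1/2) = n^2 - 15*n/2 + 7/2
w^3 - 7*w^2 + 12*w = w*(w - 4)*(w - 3)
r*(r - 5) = r^2 - 5*r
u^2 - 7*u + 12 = (u - 4)*(u - 3)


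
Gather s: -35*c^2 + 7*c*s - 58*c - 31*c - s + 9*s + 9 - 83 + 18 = -35*c^2 - 89*c + s*(7*c + 8) - 56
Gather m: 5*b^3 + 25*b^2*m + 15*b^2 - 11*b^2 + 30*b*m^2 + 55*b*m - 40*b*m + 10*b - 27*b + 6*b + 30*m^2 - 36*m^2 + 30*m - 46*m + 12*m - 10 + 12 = 5*b^3 + 4*b^2 - 11*b + m^2*(30*b - 6) + m*(25*b^2 + 15*b - 4) + 2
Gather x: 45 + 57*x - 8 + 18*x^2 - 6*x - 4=18*x^2 + 51*x + 33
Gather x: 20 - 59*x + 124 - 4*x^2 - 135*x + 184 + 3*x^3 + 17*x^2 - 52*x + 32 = 3*x^3 + 13*x^2 - 246*x + 360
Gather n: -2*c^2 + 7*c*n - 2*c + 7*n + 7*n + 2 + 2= -2*c^2 - 2*c + n*(7*c + 14) + 4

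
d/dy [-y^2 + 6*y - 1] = 6 - 2*y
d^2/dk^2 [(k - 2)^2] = 2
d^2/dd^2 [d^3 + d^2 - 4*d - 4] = 6*d + 2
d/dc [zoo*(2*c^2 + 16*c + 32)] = zoo*(c + 4)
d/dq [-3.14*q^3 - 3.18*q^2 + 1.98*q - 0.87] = -9.42*q^2 - 6.36*q + 1.98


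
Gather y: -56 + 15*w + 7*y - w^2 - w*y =-w^2 + 15*w + y*(7 - w) - 56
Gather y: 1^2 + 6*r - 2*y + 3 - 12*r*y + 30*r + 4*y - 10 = 36*r + y*(2 - 12*r) - 6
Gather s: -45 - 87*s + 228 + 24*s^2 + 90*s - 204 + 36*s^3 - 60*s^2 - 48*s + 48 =36*s^3 - 36*s^2 - 45*s + 27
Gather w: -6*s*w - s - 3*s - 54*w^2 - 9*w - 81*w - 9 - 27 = -4*s - 54*w^2 + w*(-6*s - 90) - 36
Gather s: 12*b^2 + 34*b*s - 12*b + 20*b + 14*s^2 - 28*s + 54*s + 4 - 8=12*b^2 + 8*b + 14*s^2 + s*(34*b + 26) - 4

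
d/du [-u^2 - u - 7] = -2*u - 1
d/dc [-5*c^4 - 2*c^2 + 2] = -20*c^3 - 4*c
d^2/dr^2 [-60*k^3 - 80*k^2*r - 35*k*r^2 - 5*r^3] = -70*k - 30*r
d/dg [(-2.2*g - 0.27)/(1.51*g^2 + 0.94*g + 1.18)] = (3.322*g^2 + 0.8154*g - 2.3422)/(2.2801*g^4 + 2.8388*g^3 + 4.4472*g^2 + 2.2184*g + 1.3924)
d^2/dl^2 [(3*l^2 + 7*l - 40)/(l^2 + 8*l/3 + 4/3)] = 18*(-3*l^3 - 396*l^2 - 1044*l - 752)/(27*l^6 + 216*l^5 + 684*l^4 + 1088*l^3 + 912*l^2 + 384*l + 64)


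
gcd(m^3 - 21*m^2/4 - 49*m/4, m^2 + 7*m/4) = m^2 + 7*m/4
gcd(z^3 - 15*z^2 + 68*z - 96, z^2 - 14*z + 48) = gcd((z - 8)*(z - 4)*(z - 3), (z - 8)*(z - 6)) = z - 8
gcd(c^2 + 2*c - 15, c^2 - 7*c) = 1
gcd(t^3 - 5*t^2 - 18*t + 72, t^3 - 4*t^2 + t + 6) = t - 3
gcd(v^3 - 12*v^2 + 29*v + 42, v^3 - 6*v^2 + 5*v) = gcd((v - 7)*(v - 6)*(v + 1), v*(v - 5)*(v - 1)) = 1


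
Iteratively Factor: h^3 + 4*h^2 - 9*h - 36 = (h + 3)*(h^2 + h - 12) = (h + 3)*(h + 4)*(h - 3)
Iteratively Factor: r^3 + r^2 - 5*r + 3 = (r + 3)*(r^2 - 2*r + 1) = (r - 1)*(r + 3)*(r - 1)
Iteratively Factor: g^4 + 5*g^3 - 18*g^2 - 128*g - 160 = (g + 4)*(g^3 + g^2 - 22*g - 40) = (g - 5)*(g + 4)*(g^2 + 6*g + 8) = (g - 5)*(g + 2)*(g + 4)*(g + 4)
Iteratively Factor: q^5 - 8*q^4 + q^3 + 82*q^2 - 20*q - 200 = (q - 5)*(q^4 - 3*q^3 - 14*q^2 + 12*q + 40) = (q - 5)^2*(q^3 + 2*q^2 - 4*q - 8) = (q - 5)^2*(q - 2)*(q^2 + 4*q + 4) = (q - 5)^2*(q - 2)*(q + 2)*(q + 2)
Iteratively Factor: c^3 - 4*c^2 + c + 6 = (c + 1)*(c^2 - 5*c + 6) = (c - 2)*(c + 1)*(c - 3)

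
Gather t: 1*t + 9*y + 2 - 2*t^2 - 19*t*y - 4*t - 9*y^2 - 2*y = -2*t^2 + t*(-19*y - 3) - 9*y^2 + 7*y + 2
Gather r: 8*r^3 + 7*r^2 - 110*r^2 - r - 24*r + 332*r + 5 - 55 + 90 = 8*r^3 - 103*r^2 + 307*r + 40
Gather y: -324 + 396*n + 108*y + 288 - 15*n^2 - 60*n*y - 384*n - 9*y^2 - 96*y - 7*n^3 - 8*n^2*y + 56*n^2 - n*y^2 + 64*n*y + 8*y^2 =-7*n^3 + 41*n^2 + 12*n + y^2*(-n - 1) + y*(-8*n^2 + 4*n + 12) - 36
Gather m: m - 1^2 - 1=m - 2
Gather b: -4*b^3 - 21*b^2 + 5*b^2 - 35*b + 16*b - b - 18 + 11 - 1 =-4*b^3 - 16*b^2 - 20*b - 8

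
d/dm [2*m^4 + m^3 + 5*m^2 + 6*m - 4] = 8*m^3 + 3*m^2 + 10*m + 6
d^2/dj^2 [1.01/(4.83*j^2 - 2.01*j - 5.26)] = (47.124378*j^2 - 19.610766*j - 1.01*(9.66*j - 2.01)*(19.32*j - 4.02) - 51.319716)/(-4.83*j^2 + 2.01*j + 5.26)^3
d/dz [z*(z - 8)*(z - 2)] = 3*z^2 - 20*z + 16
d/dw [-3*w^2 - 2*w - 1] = -6*w - 2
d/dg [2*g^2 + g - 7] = 4*g + 1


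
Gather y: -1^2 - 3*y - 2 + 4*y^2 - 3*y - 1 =4*y^2 - 6*y - 4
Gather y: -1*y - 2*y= -3*y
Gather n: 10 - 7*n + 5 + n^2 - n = n^2 - 8*n + 15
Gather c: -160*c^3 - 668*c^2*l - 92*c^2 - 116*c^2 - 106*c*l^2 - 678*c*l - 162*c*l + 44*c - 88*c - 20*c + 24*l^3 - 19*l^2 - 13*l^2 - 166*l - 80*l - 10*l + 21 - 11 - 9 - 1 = -160*c^3 + c^2*(-668*l - 208) + c*(-106*l^2 - 840*l - 64) + 24*l^3 - 32*l^2 - 256*l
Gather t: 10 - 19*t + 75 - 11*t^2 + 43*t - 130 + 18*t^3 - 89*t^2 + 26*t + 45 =18*t^3 - 100*t^2 + 50*t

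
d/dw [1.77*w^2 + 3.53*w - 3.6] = 3.54*w + 3.53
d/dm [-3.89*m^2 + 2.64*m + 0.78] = 2.64 - 7.78*m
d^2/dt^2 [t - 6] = 0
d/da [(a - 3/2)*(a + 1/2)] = 2*a - 1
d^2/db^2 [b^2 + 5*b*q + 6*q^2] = 2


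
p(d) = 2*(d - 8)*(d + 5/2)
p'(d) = 4*d - 11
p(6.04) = -33.48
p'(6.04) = 13.16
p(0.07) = -40.76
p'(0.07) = -10.72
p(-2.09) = -8.27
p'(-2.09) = -19.36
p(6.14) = -32.14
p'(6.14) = 13.56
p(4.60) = -48.28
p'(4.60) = 7.40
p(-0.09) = -38.99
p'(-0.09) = -11.36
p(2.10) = -54.28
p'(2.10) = -2.60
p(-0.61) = -32.55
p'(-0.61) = -13.44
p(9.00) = 23.00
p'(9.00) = 25.00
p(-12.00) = 380.00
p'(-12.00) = -59.00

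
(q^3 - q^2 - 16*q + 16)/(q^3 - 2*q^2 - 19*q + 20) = (q - 4)/(q - 5)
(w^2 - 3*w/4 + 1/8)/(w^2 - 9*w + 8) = (8*w^2 - 6*w + 1)/(8*(w^2 - 9*w + 8))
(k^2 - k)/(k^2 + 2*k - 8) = k*(k - 1)/(k^2 + 2*k - 8)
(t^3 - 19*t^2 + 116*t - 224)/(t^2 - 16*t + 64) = (t^2 - 11*t + 28)/(t - 8)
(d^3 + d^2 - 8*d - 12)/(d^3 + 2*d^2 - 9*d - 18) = (d + 2)/(d + 3)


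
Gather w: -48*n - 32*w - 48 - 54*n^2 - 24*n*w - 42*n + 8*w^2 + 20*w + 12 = -54*n^2 - 90*n + 8*w^2 + w*(-24*n - 12) - 36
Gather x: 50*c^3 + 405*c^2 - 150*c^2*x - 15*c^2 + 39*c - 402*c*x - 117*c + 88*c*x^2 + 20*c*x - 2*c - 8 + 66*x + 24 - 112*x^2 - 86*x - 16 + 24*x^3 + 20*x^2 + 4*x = 50*c^3 + 390*c^2 - 80*c + 24*x^3 + x^2*(88*c - 92) + x*(-150*c^2 - 382*c - 16)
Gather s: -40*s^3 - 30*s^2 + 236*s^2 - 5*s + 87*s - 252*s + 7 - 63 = -40*s^3 + 206*s^2 - 170*s - 56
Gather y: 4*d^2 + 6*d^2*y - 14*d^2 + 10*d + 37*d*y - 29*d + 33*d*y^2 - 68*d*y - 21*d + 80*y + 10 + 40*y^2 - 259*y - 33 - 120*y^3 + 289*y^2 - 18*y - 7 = -10*d^2 - 40*d - 120*y^3 + y^2*(33*d + 329) + y*(6*d^2 - 31*d - 197) - 30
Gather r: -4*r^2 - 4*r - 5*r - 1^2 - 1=-4*r^2 - 9*r - 2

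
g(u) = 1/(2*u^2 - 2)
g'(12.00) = 0.00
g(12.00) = 0.00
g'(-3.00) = 0.05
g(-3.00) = 0.06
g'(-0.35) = 0.45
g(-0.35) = -0.57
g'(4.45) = -0.01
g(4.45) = 0.03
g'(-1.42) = 1.37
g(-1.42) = 0.49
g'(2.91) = -0.05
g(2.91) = 0.07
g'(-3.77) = 0.02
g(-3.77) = 0.04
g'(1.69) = -0.49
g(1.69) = 0.27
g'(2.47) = -0.09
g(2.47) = 0.10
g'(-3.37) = 0.03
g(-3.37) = 0.05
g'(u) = -4*u/(2*u^2 - 2)^2 = -u/(u^2 - 1)^2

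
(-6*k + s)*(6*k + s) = -36*k^2 + s^2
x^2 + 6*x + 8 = (x + 2)*(x + 4)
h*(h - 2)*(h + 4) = h^3 + 2*h^2 - 8*h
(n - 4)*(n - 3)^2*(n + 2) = n^4 - 8*n^3 + 13*n^2 + 30*n - 72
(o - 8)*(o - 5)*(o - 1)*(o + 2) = o^4 - 12*o^3 + 25*o^2 + 66*o - 80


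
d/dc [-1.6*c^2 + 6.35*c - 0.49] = 6.35 - 3.2*c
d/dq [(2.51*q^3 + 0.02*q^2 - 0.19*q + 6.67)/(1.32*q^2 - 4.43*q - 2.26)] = (3.3132*q^4 - 22.2386*q^3 - 16.8556*q^2 - 17.6992*q + 29.9775)/(1.7424*q^4 - 11.6952*q^3 + 13.6585*q^2 + 20.0236*q + 5.1076)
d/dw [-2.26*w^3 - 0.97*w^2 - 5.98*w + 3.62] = -6.78*w^2 - 1.94*w - 5.98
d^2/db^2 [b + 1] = 0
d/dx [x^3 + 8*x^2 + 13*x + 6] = 3*x^2 + 16*x + 13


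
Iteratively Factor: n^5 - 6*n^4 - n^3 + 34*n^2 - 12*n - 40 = (n - 2)*(n^4 - 4*n^3 - 9*n^2 + 16*n + 20) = (n - 5)*(n - 2)*(n^3 + n^2 - 4*n - 4) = (n - 5)*(n - 2)*(n + 1)*(n^2 - 4) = (n - 5)*(n - 2)^2*(n + 1)*(n + 2)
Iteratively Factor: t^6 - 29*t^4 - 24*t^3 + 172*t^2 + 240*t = (t - 3)*(t^5 + 3*t^4 - 20*t^3 - 84*t^2 - 80*t) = (t - 5)*(t - 3)*(t^4 + 8*t^3 + 20*t^2 + 16*t) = (t - 5)*(t - 3)*(t + 2)*(t^3 + 6*t^2 + 8*t) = (t - 5)*(t - 3)*(t + 2)*(t + 4)*(t^2 + 2*t) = t*(t - 5)*(t - 3)*(t + 2)*(t + 4)*(t + 2)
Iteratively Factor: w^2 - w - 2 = (w + 1)*(w - 2)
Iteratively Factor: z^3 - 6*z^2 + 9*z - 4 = (z - 1)*(z^2 - 5*z + 4) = (z - 1)^2*(z - 4)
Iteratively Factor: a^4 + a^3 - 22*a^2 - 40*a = (a + 2)*(a^3 - a^2 - 20*a) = (a + 2)*(a + 4)*(a^2 - 5*a) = a*(a + 2)*(a + 4)*(a - 5)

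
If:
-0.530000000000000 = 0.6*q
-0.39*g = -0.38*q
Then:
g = -0.86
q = -0.88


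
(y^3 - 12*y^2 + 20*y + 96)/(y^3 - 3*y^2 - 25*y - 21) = (-y^3 + 12*y^2 - 20*y - 96)/(-y^3 + 3*y^2 + 25*y + 21)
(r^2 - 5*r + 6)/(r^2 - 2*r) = (r - 3)/r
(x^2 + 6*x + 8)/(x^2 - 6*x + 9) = (x^2 + 6*x + 8)/(x^2 - 6*x + 9)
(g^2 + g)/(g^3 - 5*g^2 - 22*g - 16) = g/(g^2 - 6*g - 16)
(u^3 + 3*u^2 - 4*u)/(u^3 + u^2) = (u^2 + 3*u - 4)/(u*(u + 1))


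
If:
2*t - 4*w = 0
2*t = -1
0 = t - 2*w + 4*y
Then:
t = -1/2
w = -1/4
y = 0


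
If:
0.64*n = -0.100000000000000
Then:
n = -0.16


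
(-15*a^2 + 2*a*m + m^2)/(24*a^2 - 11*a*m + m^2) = (-5*a - m)/(8*a - m)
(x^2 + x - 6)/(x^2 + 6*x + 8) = (x^2 + x - 6)/(x^2 + 6*x + 8)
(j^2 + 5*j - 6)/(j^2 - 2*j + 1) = (j + 6)/(j - 1)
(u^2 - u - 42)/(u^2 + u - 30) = (u - 7)/(u - 5)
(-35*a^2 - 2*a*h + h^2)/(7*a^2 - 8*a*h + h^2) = (-5*a - h)/(a - h)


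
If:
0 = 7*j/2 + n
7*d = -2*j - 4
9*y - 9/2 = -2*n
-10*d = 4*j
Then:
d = -2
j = 5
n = -35/2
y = 79/18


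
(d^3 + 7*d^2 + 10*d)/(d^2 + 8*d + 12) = d*(d + 5)/(d + 6)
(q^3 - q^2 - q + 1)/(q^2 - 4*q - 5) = (q^2 - 2*q + 1)/(q - 5)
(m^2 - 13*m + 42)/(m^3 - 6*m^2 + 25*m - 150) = (m - 7)/(m^2 + 25)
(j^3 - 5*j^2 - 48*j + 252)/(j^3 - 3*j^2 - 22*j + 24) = (j^2 + j - 42)/(j^2 + 3*j - 4)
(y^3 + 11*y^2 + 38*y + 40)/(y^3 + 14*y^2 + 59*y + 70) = (y + 4)/(y + 7)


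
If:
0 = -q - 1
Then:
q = -1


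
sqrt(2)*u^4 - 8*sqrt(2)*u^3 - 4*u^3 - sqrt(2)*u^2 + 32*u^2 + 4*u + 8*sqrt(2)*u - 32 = (u - 8)*(u - 1)*(u - 2*sqrt(2))*(sqrt(2)*u + sqrt(2))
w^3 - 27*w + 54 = (w - 3)^2*(w + 6)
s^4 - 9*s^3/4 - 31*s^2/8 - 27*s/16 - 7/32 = (s - 7/2)*(s + 1/4)*(s + 1/2)^2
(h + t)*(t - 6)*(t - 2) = h*t^2 - 8*h*t + 12*h + t^3 - 8*t^2 + 12*t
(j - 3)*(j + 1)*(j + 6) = j^3 + 4*j^2 - 15*j - 18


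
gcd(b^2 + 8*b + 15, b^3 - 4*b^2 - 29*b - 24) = b + 3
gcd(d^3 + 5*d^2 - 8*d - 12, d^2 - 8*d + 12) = d - 2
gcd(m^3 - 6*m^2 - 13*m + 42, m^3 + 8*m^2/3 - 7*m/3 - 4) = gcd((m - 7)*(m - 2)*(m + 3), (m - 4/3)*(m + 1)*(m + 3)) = m + 3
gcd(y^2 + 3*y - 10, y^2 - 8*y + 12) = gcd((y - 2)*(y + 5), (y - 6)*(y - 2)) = y - 2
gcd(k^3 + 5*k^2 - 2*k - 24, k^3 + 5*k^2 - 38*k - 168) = k + 4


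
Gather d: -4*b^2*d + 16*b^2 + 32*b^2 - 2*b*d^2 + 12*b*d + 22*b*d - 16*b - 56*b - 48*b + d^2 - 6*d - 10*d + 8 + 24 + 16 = 48*b^2 - 120*b + d^2*(1 - 2*b) + d*(-4*b^2 + 34*b - 16) + 48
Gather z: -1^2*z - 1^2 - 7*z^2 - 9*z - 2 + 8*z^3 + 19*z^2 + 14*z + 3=8*z^3 + 12*z^2 + 4*z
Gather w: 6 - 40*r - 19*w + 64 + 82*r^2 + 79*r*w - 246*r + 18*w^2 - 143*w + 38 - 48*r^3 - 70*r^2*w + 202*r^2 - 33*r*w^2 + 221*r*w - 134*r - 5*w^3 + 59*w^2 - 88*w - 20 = -48*r^3 + 284*r^2 - 420*r - 5*w^3 + w^2*(77 - 33*r) + w*(-70*r^2 + 300*r - 250) + 88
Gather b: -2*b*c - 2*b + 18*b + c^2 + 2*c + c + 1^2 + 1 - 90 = b*(16 - 2*c) + c^2 + 3*c - 88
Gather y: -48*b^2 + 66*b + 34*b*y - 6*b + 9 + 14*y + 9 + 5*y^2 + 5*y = -48*b^2 + 60*b + 5*y^2 + y*(34*b + 19) + 18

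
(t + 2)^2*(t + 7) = t^3 + 11*t^2 + 32*t + 28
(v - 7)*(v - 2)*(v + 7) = v^3 - 2*v^2 - 49*v + 98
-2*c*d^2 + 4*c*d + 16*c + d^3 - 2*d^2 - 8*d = (-2*c + d)*(d - 4)*(d + 2)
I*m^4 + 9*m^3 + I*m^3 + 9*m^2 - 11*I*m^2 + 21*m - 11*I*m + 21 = (m - 7*I)*(m - 3*I)*(m + I)*(I*m + I)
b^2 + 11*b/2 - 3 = (b - 1/2)*(b + 6)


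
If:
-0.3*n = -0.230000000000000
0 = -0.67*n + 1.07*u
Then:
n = 0.77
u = 0.48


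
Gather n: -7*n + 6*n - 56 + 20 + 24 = -n - 12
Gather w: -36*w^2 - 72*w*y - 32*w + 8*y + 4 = -36*w^2 + w*(-72*y - 32) + 8*y + 4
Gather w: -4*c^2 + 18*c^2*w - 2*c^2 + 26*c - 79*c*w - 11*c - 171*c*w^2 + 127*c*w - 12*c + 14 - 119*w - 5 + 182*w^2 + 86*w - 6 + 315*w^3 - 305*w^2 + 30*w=-6*c^2 + 3*c + 315*w^3 + w^2*(-171*c - 123) + w*(18*c^2 + 48*c - 3) + 3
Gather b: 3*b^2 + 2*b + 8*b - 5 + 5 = 3*b^2 + 10*b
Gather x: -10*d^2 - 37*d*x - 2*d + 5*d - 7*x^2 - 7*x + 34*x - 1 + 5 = -10*d^2 + 3*d - 7*x^2 + x*(27 - 37*d) + 4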